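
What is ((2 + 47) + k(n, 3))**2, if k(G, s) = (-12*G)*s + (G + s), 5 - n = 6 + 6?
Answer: 88209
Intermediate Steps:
n = -7 (n = 5 - (6 + 6) = 5 - 1*12 = 5 - 12 = -7)
k(G, s) = G + s - 12*G*s (k(G, s) = -12*G*s + (G + s) = G + s - 12*G*s)
((2 + 47) + k(n, 3))**2 = ((2 + 47) + (-7 + 3 - 12*(-7)*3))**2 = (49 + (-7 + 3 + 252))**2 = (49 + 248)**2 = 297**2 = 88209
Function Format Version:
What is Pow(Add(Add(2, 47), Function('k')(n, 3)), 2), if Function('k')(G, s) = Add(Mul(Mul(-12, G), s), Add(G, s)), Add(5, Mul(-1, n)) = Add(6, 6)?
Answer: 88209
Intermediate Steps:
n = -7 (n = Add(5, Mul(-1, Add(6, 6))) = Add(5, Mul(-1, 12)) = Add(5, -12) = -7)
Function('k')(G, s) = Add(G, s, Mul(-12, G, s)) (Function('k')(G, s) = Add(Mul(-12, G, s), Add(G, s)) = Add(G, s, Mul(-12, G, s)))
Pow(Add(Add(2, 47), Function('k')(n, 3)), 2) = Pow(Add(Add(2, 47), Add(-7, 3, Mul(-12, -7, 3))), 2) = Pow(Add(49, Add(-7, 3, 252)), 2) = Pow(Add(49, 248), 2) = Pow(297, 2) = 88209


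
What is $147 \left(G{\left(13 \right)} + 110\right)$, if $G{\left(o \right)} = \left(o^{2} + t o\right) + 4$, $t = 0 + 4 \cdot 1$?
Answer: $49245$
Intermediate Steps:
$t = 4$ ($t = 0 + 4 = 4$)
$G{\left(o \right)} = 4 + o^{2} + 4 o$ ($G{\left(o \right)} = \left(o^{2} + 4 o\right) + 4 = 4 + o^{2} + 4 o$)
$147 \left(G{\left(13 \right)} + 110\right) = 147 \left(\left(4 + 13^{2} + 4 \cdot 13\right) + 110\right) = 147 \left(\left(4 + 169 + 52\right) + 110\right) = 147 \left(225 + 110\right) = 147 \cdot 335 = 49245$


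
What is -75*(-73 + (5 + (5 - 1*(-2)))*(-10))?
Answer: 14475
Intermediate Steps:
-75*(-73 + (5 + (5 - 1*(-2)))*(-10)) = -75*(-73 + (5 + (5 + 2))*(-10)) = -75*(-73 + (5 + 7)*(-10)) = -75*(-73 + 12*(-10)) = -75*(-73 - 120) = -75*(-193) = 14475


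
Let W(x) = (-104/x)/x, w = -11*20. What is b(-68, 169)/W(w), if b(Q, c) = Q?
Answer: 411400/13 ≈ 31646.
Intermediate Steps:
w = -220
W(x) = -104/x**2
b(-68, 169)/W(w) = -68/((-104/(-220)**2)) = -68/((-104*1/48400)) = -68/(-13/6050) = -68*(-6050/13) = 411400/13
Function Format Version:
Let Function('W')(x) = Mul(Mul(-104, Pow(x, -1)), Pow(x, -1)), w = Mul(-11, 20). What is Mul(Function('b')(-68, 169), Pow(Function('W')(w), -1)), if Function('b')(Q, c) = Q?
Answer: Rational(411400, 13) ≈ 31646.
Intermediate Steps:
w = -220
Function('W')(x) = Mul(-104, Pow(x, -2))
Mul(Function('b')(-68, 169), Pow(Function('W')(w), -1)) = Mul(-68, Pow(Mul(-104, Pow(-220, -2)), -1)) = Mul(-68, Pow(Mul(-104, Rational(1, 48400)), -1)) = Mul(-68, Pow(Rational(-13, 6050), -1)) = Mul(-68, Rational(-6050, 13)) = Rational(411400, 13)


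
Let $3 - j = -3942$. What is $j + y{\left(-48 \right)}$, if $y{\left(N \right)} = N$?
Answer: $3897$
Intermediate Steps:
$j = 3945$ ($j = 3 - -3942 = 3 + 3942 = 3945$)
$j + y{\left(-48 \right)} = 3945 - 48 = 3897$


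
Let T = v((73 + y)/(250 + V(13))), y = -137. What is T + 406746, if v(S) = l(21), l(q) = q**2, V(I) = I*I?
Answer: 407187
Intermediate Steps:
V(I) = I**2
v(S) = 441 (v(S) = 21**2 = 441)
T = 441
T + 406746 = 441 + 406746 = 407187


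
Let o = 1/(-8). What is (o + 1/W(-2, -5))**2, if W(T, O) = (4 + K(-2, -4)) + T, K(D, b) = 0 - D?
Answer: 1/64 ≈ 0.015625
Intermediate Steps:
K(D, b) = -D
W(T, O) = 6 + T (W(T, O) = (4 - 1*(-2)) + T = (4 + 2) + T = 6 + T)
o = -1/8 ≈ -0.12500
(o + 1/W(-2, -5))**2 = (-1/8 + 1/(6 - 2))**2 = (-1/8 + 1/4)**2 = (1/8)**2 = 1/64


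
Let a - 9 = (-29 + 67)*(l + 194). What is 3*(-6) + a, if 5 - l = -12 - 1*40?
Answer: 9529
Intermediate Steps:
l = 57 (l = 5 - (-12 - 1*40) = 5 - (-12 - 40) = 5 - 1*(-52) = 5 + 52 = 57)
a = 9547 (a = 9 + (-29 + 67)*(57 + 194) = 9 + 38*251 = 9 + 9538 = 9547)
3*(-6) + a = 3*(-6) + 9547 = -18 + 9547 = 9529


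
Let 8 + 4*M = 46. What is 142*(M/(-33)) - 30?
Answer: -2339/33 ≈ -70.879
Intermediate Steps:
M = 19/2 (M = -2 + (1/4)*46 = -2 + 23/2 = 19/2 ≈ 9.5000)
142*(M/(-33)) - 30 = 142*((19/2)/(-33)) - 30 = 142*((19/2)*(-1/33)) - 30 = 142*(-19/66) - 30 = -1349/33 - 30 = -2339/33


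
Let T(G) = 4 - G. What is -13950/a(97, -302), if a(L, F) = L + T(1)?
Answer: -279/2 ≈ -139.50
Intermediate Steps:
a(L, F) = 3 + L (a(L, F) = L + (4 - 1*1) = L + (4 - 1) = L + 3 = 3 + L)
-13950/a(97, -302) = -13950/(3 + 97) = -13950/100 = -13950*1/100 = -279/2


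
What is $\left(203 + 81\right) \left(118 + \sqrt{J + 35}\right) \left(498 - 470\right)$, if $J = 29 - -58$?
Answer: $938336 + 7952 \sqrt{122} \approx 1.0262 \cdot 10^{6}$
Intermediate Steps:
$J = 87$ ($J = 29 + 58 = 87$)
$\left(203 + 81\right) \left(118 + \sqrt{J + 35}\right) \left(498 - 470\right) = \left(203 + 81\right) \left(118 + \sqrt{87 + 35}\right) \left(498 - 470\right) = 284 \left(118 + \sqrt{122}\right) 28 = \left(33512 + 284 \sqrt{122}\right) 28 = 938336 + 7952 \sqrt{122}$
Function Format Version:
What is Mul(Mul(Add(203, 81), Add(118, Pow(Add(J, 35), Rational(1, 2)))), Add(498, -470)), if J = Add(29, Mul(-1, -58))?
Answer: Add(938336, Mul(7952, Pow(122, Rational(1, 2)))) ≈ 1.0262e+6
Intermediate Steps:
J = 87 (J = Add(29, 58) = 87)
Mul(Mul(Add(203, 81), Add(118, Pow(Add(J, 35), Rational(1, 2)))), Add(498, -470)) = Mul(Mul(Add(203, 81), Add(118, Pow(Add(87, 35), Rational(1, 2)))), Add(498, -470)) = Mul(Mul(284, Add(118, Pow(122, Rational(1, 2)))), 28) = Mul(Add(33512, Mul(284, Pow(122, Rational(1, 2)))), 28) = Add(938336, Mul(7952, Pow(122, Rational(1, 2))))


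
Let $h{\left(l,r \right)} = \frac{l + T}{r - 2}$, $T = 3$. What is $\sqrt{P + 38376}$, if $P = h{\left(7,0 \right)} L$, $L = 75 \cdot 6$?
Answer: $9 \sqrt{446} \approx 190.07$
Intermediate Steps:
$h{\left(l,r \right)} = \frac{3 + l}{-2 + r}$ ($h{\left(l,r \right)} = \frac{l + 3}{r - 2} = \frac{3 + l}{-2 + r}$)
$L = 450$
$P = -2250$ ($P = \frac{3 + 7}{-2 + 0} \cdot 450 = \frac{1}{-2} \cdot 10 \cdot 450 = \left(- \frac{1}{2}\right) 10 \cdot 450 = \left(-5\right) 450 = -2250$)
$\sqrt{P + 38376} = \sqrt{-2250 + 38376} = \sqrt{36126} = 9 \sqrt{446}$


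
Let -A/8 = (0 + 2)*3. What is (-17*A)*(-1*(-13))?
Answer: 10608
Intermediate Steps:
A = -48 (A = -8*(0 + 2)*3 = -16*3 = -8*6 = -48)
(-17*A)*(-1*(-13)) = (-17*(-48))*(-1*(-13)) = 816*13 = 10608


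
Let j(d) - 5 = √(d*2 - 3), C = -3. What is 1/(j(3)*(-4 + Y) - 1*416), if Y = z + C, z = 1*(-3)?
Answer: -233/108428 + 5*√3/108428 ≈ -0.0020690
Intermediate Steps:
z = -3
Y = -6 (Y = -3 - 3 = -6)
j(d) = 5 + √(-3 + 2*d) (j(d) = 5 + √(d*2 - 3) = 5 + √(2*d - 3) = 5 + √(-3 + 2*d))
1/(j(3)*(-4 + Y) - 1*416) = 1/((5 + √(-3 + 2*3))*(-4 - 6) - 1*416) = 1/((5 + √(-3 + 6))*(-10) - 416) = 1/((5 + √3)*(-10) - 416) = 1/((-50 - 10*√3) - 416) = 1/(-466 - 10*√3)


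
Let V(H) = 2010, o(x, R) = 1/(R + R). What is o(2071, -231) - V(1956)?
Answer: -928621/462 ≈ -2010.0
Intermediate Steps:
o(x, R) = 1/(2*R)
o(2071, -231) - V(1956) = (½)/(-231) - 1*2010 = (½)*(-1/231) - 2010 = -1/462 - 2010 = -928621/462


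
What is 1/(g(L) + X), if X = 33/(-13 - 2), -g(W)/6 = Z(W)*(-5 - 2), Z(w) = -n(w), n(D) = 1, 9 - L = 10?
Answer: -5/221 ≈ -0.022624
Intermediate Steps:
L = -1 (L = 9 - 1*10 = 9 - 10 = -1)
Z(w) = -1 (Z(w) = -1*1 = -1)
g(W) = -42 (g(W) = -(-6)*(-5 - 2) = -(-6)*(-7) = -6*7 = -42)
X = -11/5 (X = 33/(-15) = 33*(-1/15) = -11/5 ≈ -2.2000)
1/(g(L) + X) = 1/(-42 - 11/5) = 1/(-221/5) = -5/221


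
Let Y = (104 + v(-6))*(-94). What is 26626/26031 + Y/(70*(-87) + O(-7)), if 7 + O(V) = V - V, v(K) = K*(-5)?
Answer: 7316794/2368821 ≈ 3.0888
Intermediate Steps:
v(K) = -5*K
O(V) = -7 (O(V) = -7 + (V - V) = -7 + 0 = -7)
Y = -12596 (Y = (104 - 5*(-6))*(-94) = (104 + 30)*(-94) = 134*(-94) = -12596)
26626/26031 + Y/(70*(-87) + O(-7)) = 26626/26031 - 12596/(70*(-87) - 7) = 26626*(1/26031) - 12596/(-6090 - 7) = 26626/26031 - 12596/(-6097) = 26626/26031 - 12596*(-1/6097) = 26626/26031 + 188/91 = 7316794/2368821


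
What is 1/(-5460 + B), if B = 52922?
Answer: 1/47462 ≈ 2.1069e-5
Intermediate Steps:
1/(-5460 + B) = 1/(-5460 + 52922) = 1/47462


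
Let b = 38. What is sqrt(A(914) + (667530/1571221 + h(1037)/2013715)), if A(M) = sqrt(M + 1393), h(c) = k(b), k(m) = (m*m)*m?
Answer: sqrt(12537041291996535895130 + 27730861277724873559225*sqrt(2307))/166525857685 ≈ 6.9630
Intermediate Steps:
k(m) = m**3 (k(m) = m**2*m = m**3)
h(c) = 54872 (h(c) = 38**3 = 54872)
A(M) = sqrt(1393 + M)
sqrt(A(914) + (667530/1571221 + h(1037)/2013715)) = sqrt(sqrt(1393 + 914) + (667530/1571221 + 54872/2013715)) = sqrt(sqrt(2307) + (667530*(1/1571221) + 54872*(1/2013715))) = sqrt(sqrt(2307) + (667530/1571221 + 2888/105985)) = sqrt(sqrt(2307) + 75285853298/166525857685) = sqrt(75285853298/166525857685 + sqrt(2307))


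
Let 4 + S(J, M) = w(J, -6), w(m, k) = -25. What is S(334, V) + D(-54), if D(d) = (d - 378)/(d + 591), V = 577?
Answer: -5335/179 ≈ -29.804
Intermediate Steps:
D(d) = (-378 + d)/(591 + d)
S(J, M) = -29 (S(J, M) = -4 - 25 = -29)
S(334, V) + D(-54) = -29 + (-378 - 54)/(591 - 54) = -29 - 432/537 = -29 + (1/537)*(-432) = -29 - 144/179 = -5335/179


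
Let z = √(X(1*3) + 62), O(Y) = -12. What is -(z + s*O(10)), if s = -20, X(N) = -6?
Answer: -240 - 2*√14 ≈ -247.48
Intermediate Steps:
z = 2*√14 (z = √(-6 + 62) = √56 = 2*√14 ≈ 7.4833)
-(z + s*O(10)) = -(2*√14 - 20*(-12)) = -(2*√14 + 240) = -(240 + 2*√14) = -240 - 2*√14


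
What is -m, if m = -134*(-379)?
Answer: -50786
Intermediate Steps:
m = 50786
-m = -1*50786 = -50786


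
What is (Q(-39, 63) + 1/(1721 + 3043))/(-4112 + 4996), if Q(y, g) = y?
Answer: -185795/4211376 ≈ -0.044117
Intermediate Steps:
(Q(-39, 63) + 1/(1721 + 3043))/(-4112 + 4996) = (-39 + 1/(1721 + 3043))/(-4112 + 4996) = (-39 + 1/4764)/884 = (-39 + 1/4764)*(1/884) = -185795/4764*1/884 = -185795/4211376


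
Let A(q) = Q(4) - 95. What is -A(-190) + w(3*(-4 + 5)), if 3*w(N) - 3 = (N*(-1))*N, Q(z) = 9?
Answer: 84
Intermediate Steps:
w(N) = 1 - N²/3 (w(N) = 1 + ((N*(-1))*N)/3 = 1 + ((-N)*N)/3 = 1 + (-N²)/3 = 1 - N²/3)
A(q) = -86 (A(q) = 9 - 95 = -86)
-A(-190) + w(3*(-4 + 5)) = -1*(-86) + (1 - 9*(-4 + 5)²/3) = 86 + (1 - (3*1)²/3) = 86 + (1 - ⅓*3²) = 86 + (1 - ⅓*9) = 86 + (1 - 3) = 86 - 2 = 84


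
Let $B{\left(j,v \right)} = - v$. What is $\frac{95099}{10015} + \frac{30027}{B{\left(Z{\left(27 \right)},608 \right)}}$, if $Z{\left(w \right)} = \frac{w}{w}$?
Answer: $- \frac{242900213}{6089120} \approx -39.891$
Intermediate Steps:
$Z{\left(w \right)} = 1$
$\frac{95099}{10015} + \frac{30027}{B{\left(Z{\left(27 \right)},608 \right)}} = \frac{95099}{10015} + \frac{30027}{\left(-1\right) 608} = 95099 \cdot \frac{1}{10015} + \frac{30027}{-608} = \frac{95099}{10015} + 30027 \left(- \frac{1}{608}\right) = \frac{95099}{10015} - \frac{30027}{608} = - \frac{242900213}{6089120}$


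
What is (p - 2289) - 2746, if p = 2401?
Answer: -2634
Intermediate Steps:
(p - 2289) - 2746 = (2401 - 2289) - 2746 = 112 - 2746 = -2634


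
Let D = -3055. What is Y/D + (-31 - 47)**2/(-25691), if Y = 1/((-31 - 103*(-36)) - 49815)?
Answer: -1621076461/6845344610 ≈ -0.23681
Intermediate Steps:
Y = -1/46138 (Y = 1/((-31 + 3708) - 49815) = 1/(3677 - 49815) = 1/(-46138) = -1/46138 ≈ -2.1674e-5)
Y/D + (-31 - 47)**2/(-25691) = -1/46138/(-3055) + (-31 - 47)**2/(-25691) = -1/46138*(-1/3055) + (-78)**2*(-1/25691) = 1/140951590 + 6084*(-1/25691) = 1/140951590 - 6084/25691 = -1621076461/6845344610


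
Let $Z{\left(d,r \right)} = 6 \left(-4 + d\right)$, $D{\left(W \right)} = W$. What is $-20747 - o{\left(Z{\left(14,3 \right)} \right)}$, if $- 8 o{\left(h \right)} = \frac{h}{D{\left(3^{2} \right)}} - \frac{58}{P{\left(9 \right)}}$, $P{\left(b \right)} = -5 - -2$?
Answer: $- \frac{82975}{4} \approx -20744.0$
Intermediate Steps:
$P{\left(b \right)} = -3$ ($P{\left(b \right)} = -5 + 2 = -3$)
$Z{\left(d,r \right)} = -24 + 6 d$
$o{\left(h \right)} = - \frac{29}{12} - \frac{h}{72}$ ($o{\left(h \right)} = - \frac{\frac{h}{3^{2}} - \frac{58}{-3}}{8} = - \frac{\frac{h}{9} - - \frac{58}{3}}{8} = - \frac{h \frac{1}{9} + \frac{58}{3}}{8} = - \frac{\frac{h}{9} + \frac{58}{3}}{8} = - \frac{\frac{58}{3} + \frac{h}{9}}{8} = - \frac{29}{12} - \frac{h}{72}$)
$-20747 - o{\left(Z{\left(14,3 \right)} \right)} = -20747 - \left(- \frac{29}{12} - \frac{-24 + 6 \cdot 14}{72}\right) = -20747 - \left(- \frac{29}{12} - \frac{-24 + 84}{72}\right) = -20747 - \left(- \frac{29}{12} - \frac{5}{6}\right) = -20747 - - \frac{13}{4} = -20747 + \frac{13}{4} = - \frac{82975}{4}$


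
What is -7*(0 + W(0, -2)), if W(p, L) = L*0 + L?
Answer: 14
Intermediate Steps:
W(p, L) = L (W(p, L) = 0 + L = L)
-7*(0 + W(0, -2)) = -7*(0 - 2) = -7*(-2) = 14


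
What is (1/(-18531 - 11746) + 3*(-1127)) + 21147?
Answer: 537901181/30277 ≈ 17766.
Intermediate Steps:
(1/(-18531 - 11746) + 3*(-1127)) + 21147 = (1/(-30277) - 3381) + 21147 = (-1/30277 - 3381) + 21147 = -102366538/30277 + 21147 = 537901181/30277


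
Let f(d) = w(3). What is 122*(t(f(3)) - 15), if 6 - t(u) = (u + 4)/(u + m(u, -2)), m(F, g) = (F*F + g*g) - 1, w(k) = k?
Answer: -17324/15 ≈ -1154.9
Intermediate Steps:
f(d) = 3
m(F, g) = -1 + F² + g² (m(F, g) = (F² + g²) - 1 = -1 + F² + g²)
t(u) = 6 - (4 + u)/(3 + u + u²) (t(u) = 6 - (u + 4)/(u + (-1 + u² + (-2)²)) = 6 - (4 + u)/(u + (-1 + u² + 4)) = 6 - (4 + u)/(u + (3 + u²)) = 6 - (4 + u)/(3 + u + u²))
122*(t(f(3)) - 15) = 122*((14 + 5*3 + 6*3²)/(3 + 3 + 3²) - 15) = 122*((14 + 15 + 6*9)/(3 + 3 + 9) - 15) = 122*((14 + 15 + 54)/15 - 15) = 122*((1/15)*83 - 15) = 122*(83/15 - 15) = 122*(-142/15) = -17324/15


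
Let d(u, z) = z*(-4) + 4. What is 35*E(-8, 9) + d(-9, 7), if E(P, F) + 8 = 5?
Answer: -129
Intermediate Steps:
E(P, F) = -3 (E(P, F) = -8 + 5 = -3)
d(u, z) = 4 - 4*z (d(u, z) = -4*z + 4 = 4 - 4*z)
35*E(-8, 9) + d(-9, 7) = 35*(-3) + (4 - 4*7) = -105 + (4 - 28) = -105 - 24 = -129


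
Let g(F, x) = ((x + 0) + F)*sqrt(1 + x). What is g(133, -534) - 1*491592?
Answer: -491592 - 401*I*sqrt(533) ≈ -4.9159e+5 - 9257.8*I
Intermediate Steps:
g(F, x) = sqrt(1 + x)*(F + x) (g(F, x) = (x + F)*sqrt(1 + x) = (F + x)*sqrt(1 + x) = sqrt(1 + x)*(F + x))
g(133, -534) - 1*491592 = sqrt(1 - 534)*(133 - 534) - 1*491592 = sqrt(-533)*(-401) - 491592 = (I*sqrt(533))*(-401) - 491592 = -401*I*sqrt(533) - 491592 = -491592 - 401*I*sqrt(533)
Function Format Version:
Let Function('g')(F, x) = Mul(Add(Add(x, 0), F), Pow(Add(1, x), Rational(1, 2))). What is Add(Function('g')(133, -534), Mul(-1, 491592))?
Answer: Add(-491592, Mul(-401, I, Pow(533, Rational(1, 2)))) ≈ Add(-4.9159e+5, Mul(-9257.8, I))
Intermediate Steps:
Function('g')(F, x) = Mul(Pow(Add(1, x), Rational(1, 2)), Add(F, x)) (Function('g')(F, x) = Mul(Add(x, F), Pow(Add(1, x), Rational(1, 2))) = Mul(Add(F, x), Pow(Add(1, x), Rational(1, 2))) = Mul(Pow(Add(1, x), Rational(1, 2)), Add(F, x)))
Add(Function('g')(133, -534), Mul(-1, 491592)) = Add(Mul(Pow(Add(1, -534), Rational(1, 2)), Add(133, -534)), Mul(-1, 491592)) = Add(Mul(Pow(-533, Rational(1, 2)), -401), -491592) = Add(Mul(Mul(I, Pow(533, Rational(1, 2))), -401), -491592) = Add(Mul(-401, I, Pow(533, Rational(1, 2))), -491592) = Add(-491592, Mul(-401, I, Pow(533, Rational(1, 2))))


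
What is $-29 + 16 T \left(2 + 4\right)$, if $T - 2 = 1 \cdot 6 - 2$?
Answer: $547$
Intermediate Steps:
$T = 6$ ($T = 2 + \left(1 \cdot 6 - 2\right) = 2 + \left(6 - 2\right) = 2 + 4 = 6$)
$-29 + 16 T \left(2 + 4\right) = -29 + 16 \cdot 6 \left(2 + 4\right) = -29 + 16 \cdot 6 \cdot 6 = -29 + 16 \cdot 36 = -29 + 576 = 547$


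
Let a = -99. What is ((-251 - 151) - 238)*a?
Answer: 63360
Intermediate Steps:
((-251 - 151) - 238)*a = ((-251 - 151) - 238)*(-99) = (-402 - 238)*(-99) = -640*(-99) = 63360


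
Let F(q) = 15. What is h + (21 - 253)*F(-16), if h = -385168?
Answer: -388648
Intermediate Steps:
h + (21 - 253)*F(-16) = -385168 + (21 - 253)*15 = -385168 - 232*15 = -385168 - 3480 = -388648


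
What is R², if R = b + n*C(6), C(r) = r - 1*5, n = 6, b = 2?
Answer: 64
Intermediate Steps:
C(r) = -5 + r (C(r) = r - 5 = -5 + r)
R = 8 (R = 2 + 6*(-5 + 6) = 2 + 6*1 = 2 + 6 = 8)
R² = 8² = 64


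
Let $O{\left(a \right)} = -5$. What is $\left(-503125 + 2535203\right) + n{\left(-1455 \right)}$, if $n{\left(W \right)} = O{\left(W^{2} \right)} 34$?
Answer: $2031908$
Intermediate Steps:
$n{\left(W \right)} = -170$ ($n{\left(W \right)} = \left(-5\right) 34 = -170$)
$\left(-503125 + 2535203\right) + n{\left(-1455 \right)} = \left(-503125 + 2535203\right) - 170 = 2032078 - 170 = 2031908$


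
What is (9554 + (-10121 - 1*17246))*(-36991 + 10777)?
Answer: 466949982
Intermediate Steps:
(9554 + (-10121 - 1*17246))*(-36991 + 10777) = (9554 + (-10121 - 17246))*(-26214) = (9554 - 27367)*(-26214) = -17813*(-26214) = 466949982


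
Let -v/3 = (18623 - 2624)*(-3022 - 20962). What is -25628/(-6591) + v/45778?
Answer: 3794234537476/150861399 ≈ 25150.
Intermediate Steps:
v = 1151160048 (v = -3*(18623 - 2624)*(-3022 - 20962) = -47997*(-23984) = -3*(-383720016) = 1151160048)
-25628/(-6591) + v/45778 = -25628/(-6591) + 1151160048/45778 = -25628*(-1/6591) + 1151160048*(1/45778) = 25628/6591 + 575580024/22889 = 3794234537476/150861399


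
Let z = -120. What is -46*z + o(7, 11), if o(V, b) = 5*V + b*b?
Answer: 5676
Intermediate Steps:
o(V, b) = b**2 + 5*V (o(V, b) = 5*V + b**2 = b**2 + 5*V)
-46*z + o(7, 11) = -46*(-120) + (11**2 + 5*7) = 5520 + (121 + 35) = 5520 + 156 = 5676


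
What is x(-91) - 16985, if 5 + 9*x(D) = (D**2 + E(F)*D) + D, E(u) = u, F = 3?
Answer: -144953/9 ≈ -16106.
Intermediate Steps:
x(D) = -5/9 + D**2/9 + 4*D/9 (x(D) = -5/9 + ((D**2 + 3*D) + D)/9 = -5/9 + (D**2 + 4*D)/9 = -5/9 + (D**2/9 + 4*D/9) = -5/9 + D**2/9 + 4*D/9)
x(-91) - 16985 = (-5/9 + (1/9)*(-91)**2 + (4/9)*(-91)) - 16985 = (-5/9 + (1/9)*8281 - 364/9) - 16985 = (-5/9 + 8281/9 - 364/9) - 16985 = 7912/9 - 16985 = -144953/9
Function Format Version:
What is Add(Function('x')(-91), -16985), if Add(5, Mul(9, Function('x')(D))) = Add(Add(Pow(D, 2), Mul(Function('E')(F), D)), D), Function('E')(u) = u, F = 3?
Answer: Rational(-144953, 9) ≈ -16106.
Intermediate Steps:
Function('x')(D) = Add(Rational(-5, 9), Mul(Rational(1, 9), Pow(D, 2)), Mul(Rational(4, 9), D)) (Function('x')(D) = Add(Rational(-5, 9), Mul(Rational(1, 9), Add(Add(Pow(D, 2), Mul(3, D)), D))) = Add(Rational(-5, 9), Mul(Rational(1, 9), Add(Pow(D, 2), Mul(4, D)))) = Add(Rational(-5, 9), Add(Mul(Rational(1, 9), Pow(D, 2)), Mul(Rational(4, 9), D))) = Add(Rational(-5, 9), Mul(Rational(1, 9), Pow(D, 2)), Mul(Rational(4, 9), D)))
Add(Function('x')(-91), -16985) = Add(Add(Rational(-5, 9), Mul(Rational(1, 9), Pow(-91, 2)), Mul(Rational(4, 9), -91)), -16985) = Add(Add(Rational(-5, 9), Mul(Rational(1, 9), 8281), Rational(-364, 9)), -16985) = Add(Add(Rational(-5, 9), Rational(8281, 9), Rational(-364, 9)), -16985) = Add(Rational(7912, 9), -16985) = Rational(-144953, 9)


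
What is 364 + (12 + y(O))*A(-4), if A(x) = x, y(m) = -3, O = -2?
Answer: 328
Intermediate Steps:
364 + (12 + y(O))*A(-4) = 364 + (12 - 3)*(-4) = 364 + 9*(-4) = 364 - 36 = 328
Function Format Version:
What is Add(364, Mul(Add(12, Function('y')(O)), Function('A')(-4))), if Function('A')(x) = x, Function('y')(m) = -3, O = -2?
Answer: 328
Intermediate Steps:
Add(364, Mul(Add(12, Function('y')(O)), Function('A')(-4))) = Add(364, Mul(Add(12, -3), -4)) = Add(364, Mul(9, -4)) = Add(364, -36) = 328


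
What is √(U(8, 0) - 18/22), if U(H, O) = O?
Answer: 3*I*√11/11 ≈ 0.90453*I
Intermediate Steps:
√(U(8, 0) - 18/22) = √(0 - 18/22) = √(0 - 18*1/22) = √(0 - 9/11) = √(-9/11) = 3*I*√11/11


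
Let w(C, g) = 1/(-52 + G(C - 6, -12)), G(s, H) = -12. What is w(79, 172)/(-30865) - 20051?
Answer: -39607943359/1975360 ≈ -20051.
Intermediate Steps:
w(C, g) = -1/64 (w(C, g) = 1/(-52 - 12) = 1/(-64) = -1/64)
w(79, 172)/(-30865) - 20051 = -1/64/(-30865) - 20051 = -1/64*(-1/30865) - 20051 = 1/1975360 - 20051 = -39607943359/1975360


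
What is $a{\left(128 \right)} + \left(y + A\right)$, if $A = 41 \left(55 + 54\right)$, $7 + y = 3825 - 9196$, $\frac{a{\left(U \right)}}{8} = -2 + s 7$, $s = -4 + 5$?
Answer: $-869$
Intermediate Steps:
$s = 1$
$a{\left(U \right)} = 40$ ($a{\left(U \right)} = 8 \left(-2 + 1 \cdot 7\right) = 8 \left(-2 + 7\right) = 8 \cdot 5 = 40$)
$y = -5378$ ($y = -7 + \left(3825 - 9196\right) = -7 - 5371 = -5378$)
$A = 4469$ ($A = 41 \cdot 109 = 4469$)
$a{\left(128 \right)} + \left(y + A\right) = 40 + \left(-5378 + 4469\right) = 40 - 909 = -869$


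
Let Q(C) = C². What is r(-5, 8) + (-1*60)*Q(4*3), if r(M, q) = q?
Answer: -8632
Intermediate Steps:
r(-5, 8) + (-1*60)*Q(4*3) = 8 + (-1*60)*(4*3)² = 8 - 60*12² = 8 - 60*144 = 8 - 8640 = -8632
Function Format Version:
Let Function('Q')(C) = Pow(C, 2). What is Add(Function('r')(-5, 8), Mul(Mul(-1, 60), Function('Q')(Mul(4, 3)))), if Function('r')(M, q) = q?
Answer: -8632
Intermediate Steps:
Add(Function('r')(-5, 8), Mul(Mul(-1, 60), Function('Q')(Mul(4, 3)))) = Add(8, Mul(Mul(-1, 60), Pow(Mul(4, 3), 2))) = Add(8, Mul(-60, Pow(12, 2))) = Add(8, Mul(-60, 144)) = Add(8, -8640) = -8632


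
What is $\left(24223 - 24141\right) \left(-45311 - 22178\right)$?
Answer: $-5534098$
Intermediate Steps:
$\left(24223 - 24141\right) \left(-45311 - 22178\right) = 82 \left(-67489\right) = -5534098$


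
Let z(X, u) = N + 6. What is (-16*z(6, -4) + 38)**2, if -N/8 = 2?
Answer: 39204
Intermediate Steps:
N = -16 (N = -8*2 = -16)
z(X, u) = -10 (z(X, u) = -16 + 6 = -10)
(-16*z(6, -4) + 38)**2 = (-16*(-10) + 38)**2 = (160 + 38)**2 = 198**2 = 39204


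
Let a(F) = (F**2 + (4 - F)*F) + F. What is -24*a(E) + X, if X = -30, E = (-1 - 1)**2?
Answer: -510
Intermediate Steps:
E = 4 (E = (-2)**2 = 4)
a(F) = F + F**2 + F*(4 - F) (a(F) = (F**2 + F*(4 - F)) + F = F + F**2 + F*(4 - F))
-24*a(E) + X = -120*4 - 30 = -24*20 - 30 = -480 - 30 = -510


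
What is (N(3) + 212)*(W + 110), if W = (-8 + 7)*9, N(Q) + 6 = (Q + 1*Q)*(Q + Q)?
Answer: 24442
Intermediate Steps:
N(Q) = -6 + 4*Q² (N(Q) = -6 + (Q + 1*Q)*(Q + Q) = -6 + (Q + Q)*(2*Q) = -6 + (2*Q)*(2*Q) = -6 + 4*Q²)
W = -9 (W = -1*9 = -9)
(N(3) + 212)*(W + 110) = ((-6 + 4*3²) + 212)*(-9 + 110) = ((-6 + 4*9) + 212)*101 = ((-6 + 36) + 212)*101 = (30 + 212)*101 = 242*101 = 24442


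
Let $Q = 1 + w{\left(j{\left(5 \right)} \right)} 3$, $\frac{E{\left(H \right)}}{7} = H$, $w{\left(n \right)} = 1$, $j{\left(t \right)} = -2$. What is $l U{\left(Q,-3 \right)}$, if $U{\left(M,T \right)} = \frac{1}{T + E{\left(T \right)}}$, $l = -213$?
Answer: $\frac{71}{8} \approx 8.875$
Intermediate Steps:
$E{\left(H \right)} = 7 H$
$Q = 4$ ($Q = 1 + 1 \cdot 3 = 1 + 3 = 4$)
$U{\left(M,T \right)} = \frac{1}{8 T}$ ($U{\left(M,T \right)} = \frac{1}{T + 7 T} = \frac{1}{8 T}$)
$l U{\left(Q,-3 \right)} = - 213 \frac{1}{8 \left(-3\right)} = - 213 \cdot \frac{1}{8} \left(- \frac{1}{3}\right) = \left(-213\right) \left(- \frac{1}{24}\right) = \frac{71}{8}$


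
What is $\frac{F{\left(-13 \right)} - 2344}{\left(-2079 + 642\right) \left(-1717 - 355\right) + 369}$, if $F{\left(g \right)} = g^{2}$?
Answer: $- \frac{725}{992611} \approx -0.0007304$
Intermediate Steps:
$\frac{F{\left(-13 \right)} - 2344}{\left(-2079 + 642\right) \left(-1717 - 355\right) + 369} = \frac{\left(-13\right)^{2} - 2344}{\left(-2079 + 642\right) \left(-1717 - 355\right) + 369} = \frac{169 - 2344}{\left(-1437\right) \left(-2072\right) + 369} = - \frac{2175}{2977464 + 369} = - \frac{2175}{2977833} = \left(-2175\right) \frac{1}{2977833} = - \frac{725}{992611}$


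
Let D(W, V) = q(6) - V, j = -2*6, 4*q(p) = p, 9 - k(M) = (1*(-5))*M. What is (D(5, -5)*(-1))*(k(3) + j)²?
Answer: -936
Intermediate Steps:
k(M) = 9 + 5*M (k(M) = 9 - 1*(-5)*M = 9 - (-5)*M = 9 + 5*M)
q(p) = p/4
j = -12
D(W, V) = 3/2 - V (D(W, V) = (¼)*6 - V = 3/2 - V)
(D(5, -5)*(-1))*(k(3) + j)² = ((3/2 - 1*(-5))*(-1))*((9 + 5*3) - 12)² = ((3/2 + 5)*(-1))*((9 + 15) - 12)² = ((13/2)*(-1))*(24 - 12)² = -13/2*12² = -13/2*144 = -936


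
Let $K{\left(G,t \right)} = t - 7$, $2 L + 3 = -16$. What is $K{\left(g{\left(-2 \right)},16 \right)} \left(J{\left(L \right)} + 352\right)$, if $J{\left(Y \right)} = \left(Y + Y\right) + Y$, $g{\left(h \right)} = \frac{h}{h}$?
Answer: $\frac{5823}{2} \approx 2911.5$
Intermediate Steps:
$L = - \frac{19}{2}$ ($L = - \frac{3}{2} + \frac{1}{2} \left(-16\right) = - \frac{3}{2} - 8 = - \frac{19}{2} \approx -9.5$)
$g{\left(h \right)} = 1$
$K{\left(G,t \right)} = -7 + t$ ($K{\left(G,t \right)} = t - 7 = -7 + t$)
$J{\left(Y \right)} = 3 Y$ ($J{\left(Y \right)} = 2 Y + Y = 3 Y$)
$K{\left(g{\left(-2 \right)},16 \right)} \left(J{\left(L \right)} + 352\right) = \left(-7 + 16\right) \left(3 \left(- \frac{19}{2}\right) + 352\right) = 9 \left(- \frac{57}{2} + 352\right) = 9 \cdot \frac{647}{2} = \frac{5823}{2}$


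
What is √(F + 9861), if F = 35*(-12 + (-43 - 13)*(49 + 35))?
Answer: I*√155199 ≈ 393.95*I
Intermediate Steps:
F = -165060 (F = 35*(-12 - 56*84) = 35*(-12 - 4704) = 35*(-4716) = -165060)
√(F + 9861) = √(-165060 + 9861) = √(-155199) = I*√155199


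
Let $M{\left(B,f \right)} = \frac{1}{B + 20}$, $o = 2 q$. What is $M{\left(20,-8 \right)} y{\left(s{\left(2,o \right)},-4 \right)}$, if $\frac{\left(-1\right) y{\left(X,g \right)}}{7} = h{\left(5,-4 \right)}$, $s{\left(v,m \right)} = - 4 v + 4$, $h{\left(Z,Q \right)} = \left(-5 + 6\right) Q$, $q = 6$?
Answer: $\frac{7}{10} \approx 0.7$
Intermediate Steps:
$o = 12$ ($o = 2 \cdot 6 = 12$)
$h{\left(Z,Q \right)} = Q$ ($h{\left(Z,Q \right)} = 1 Q = Q$)
$s{\left(v,m \right)} = 4 - 4 v$
$y{\left(X,g \right)} = 28$ ($y{\left(X,g \right)} = \left(-7\right) \left(-4\right) = 28$)
$M{\left(B,f \right)} = \frac{1}{20 + B}$
$M{\left(20,-8 \right)} y{\left(s{\left(2,o \right)},-4 \right)} = \frac{1}{20 + 20} \cdot 28 = \frac{1}{40} \cdot 28 = \frac{7}{10}$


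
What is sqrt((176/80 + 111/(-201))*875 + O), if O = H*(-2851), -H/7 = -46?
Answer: I*sqrt(4114528558)/67 ≈ 957.38*I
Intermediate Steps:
H = 322 (H = -7*(-46) = 322)
O = -918022 (O = 322*(-2851) = -918022)
sqrt((176/80 + 111/(-201))*875 + O) = sqrt((176/80 + 111/(-201))*875 - 918022) = sqrt((176*(1/80) + 111*(-1/201))*875 - 918022) = sqrt((11/5 - 37/67)*875 - 918022) = sqrt((552/335)*875 - 918022) = sqrt(96600/67 - 918022) = sqrt(-61410874/67) = I*sqrt(4114528558)/67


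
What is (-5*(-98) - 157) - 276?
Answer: 57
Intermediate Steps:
(-5*(-98) - 157) - 276 = (490 - 157) - 276 = 333 - 276 = 57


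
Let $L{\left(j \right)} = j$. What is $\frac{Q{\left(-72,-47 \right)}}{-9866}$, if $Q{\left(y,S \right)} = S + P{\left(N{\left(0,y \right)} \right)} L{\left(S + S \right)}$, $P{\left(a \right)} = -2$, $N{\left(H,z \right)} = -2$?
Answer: $- \frac{141}{9866} \approx -0.014292$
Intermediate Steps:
$Q{\left(y,S \right)} = - 3 S$ ($Q{\left(y,S \right)} = S - 2 \left(S + S\right) = S - 2 \cdot 2 S = S - 4 S = - 3 S$)
$\frac{Q{\left(-72,-47 \right)}}{-9866} = \frac{\left(-3\right) \left(-47\right)}{-9866} = 141 \left(- \frac{1}{9866}\right) = - \frac{141}{9866}$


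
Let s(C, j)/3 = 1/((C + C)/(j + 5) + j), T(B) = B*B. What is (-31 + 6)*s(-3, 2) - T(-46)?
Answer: -17453/8 ≈ -2181.6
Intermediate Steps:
T(B) = B²
s(C, j) = 3/(j + 2*C/(5 + j)) (s(C, j) = 3/((C + C)/(j + 5) + j) = 3/((2*C)/(5 + j) + j) = 3/(2*C/(5 + j) + j) = 3/(j + 2*C/(5 + j)))
(-31 + 6)*s(-3, 2) - T(-46) = (-31 + 6)*(3*(5 + 2)/(2² + 2*(-3) + 5*2)) - 1*(-46)² = -75*7/(4 - 6 + 10) - 1*2116 = -75*7/8 - 2116 = -25*21/8 - 2116 = -525/8 - 2116 = -17453/8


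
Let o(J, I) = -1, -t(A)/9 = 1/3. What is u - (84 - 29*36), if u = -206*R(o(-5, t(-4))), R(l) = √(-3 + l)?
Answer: 960 - 412*I ≈ 960.0 - 412.0*I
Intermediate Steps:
t(A) = -3 (t(A) = -9/3 = -9*⅓ = -3)
u = -412*I (u = -206*√(-3 - 1) = -412*I ≈ -412.0*I)
u - (84 - 29*36) = -412*I - (84 - 29*36) = -412*I - (84 - 1044) = -412*I - 1*(-960) = -412*I + 960 = 960 - 412*I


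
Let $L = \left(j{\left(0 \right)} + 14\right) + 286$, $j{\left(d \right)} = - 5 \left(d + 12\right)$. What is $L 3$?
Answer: $720$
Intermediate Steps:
$j{\left(d \right)} = -60 - 5 d$ ($j{\left(d \right)} = - 5 \left(12 + d\right) = -60 - 5 d$)
$L = 240$ ($L = \left(\left(-60 - 0\right) + 14\right) + 286 = \left(\left(-60 + 0\right) + 14\right) + 286 = \left(-60 + 14\right) + 286 = -46 + 286 = 240$)
$L 3 = 240 \cdot 3 = 720$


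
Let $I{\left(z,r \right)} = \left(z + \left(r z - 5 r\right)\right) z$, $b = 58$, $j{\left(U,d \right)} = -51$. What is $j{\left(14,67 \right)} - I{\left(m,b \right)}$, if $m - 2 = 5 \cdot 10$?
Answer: $-144507$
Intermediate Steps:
$m = 52$ ($m = 2 + 5 \cdot 10 = 2 + 50 = 52$)
$I{\left(z,r \right)} = z \left(z - 5 r + r z\right)$ ($I{\left(z,r \right)} = \left(z + \left(- 5 r + r z\right)\right) z = \left(z - 5 r + r z\right) z = z \left(z - 5 r + r z\right)$)
$j{\left(14,67 \right)} - I{\left(m,b \right)} = -51 - 52 \left(52 - 290 + 58 \cdot 52\right) = -51 - 52 \left(52 - 290 + 3016\right) = -51 - 52 \cdot 2778 = -51 - 144456 = -144507$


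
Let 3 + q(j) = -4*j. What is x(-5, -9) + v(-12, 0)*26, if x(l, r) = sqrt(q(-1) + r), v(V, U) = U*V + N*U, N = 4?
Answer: 2*I*sqrt(2) ≈ 2.8284*I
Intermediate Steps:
q(j) = -3 - 4*j
v(V, U) = 4*U + U*V (v(V, U) = U*V + 4*U = 4*U + U*V)
x(l, r) = sqrt(1 + r) (x(l, r) = sqrt((-3 - 4*(-1)) + r) = sqrt((-3 + 4) + r) = sqrt(1 + r))
x(-5, -9) + v(-12, 0)*26 = sqrt(1 - 9) + (0*(4 - 12))*26 = sqrt(-8) + (0*(-8))*26 = 2*I*sqrt(2) + 0*26 = 2*I*sqrt(2) + 0 = 2*I*sqrt(2)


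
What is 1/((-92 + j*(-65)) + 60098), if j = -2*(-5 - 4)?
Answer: 1/58836 ≈ 1.6996e-5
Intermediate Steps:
j = 18 (j = -2*(-9) = 18)
1/((-92 + j*(-65)) + 60098) = 1/((-92 + 18*(-65)) + 60098) = 1/((-92 - 1170) + 60098) = 1/(-1262 + 60098) = 1/58836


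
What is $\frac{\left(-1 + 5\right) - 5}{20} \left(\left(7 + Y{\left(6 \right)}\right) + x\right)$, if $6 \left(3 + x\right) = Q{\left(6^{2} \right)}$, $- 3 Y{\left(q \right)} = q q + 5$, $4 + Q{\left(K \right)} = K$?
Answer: $\frac{13}{60} \approx 0.21667$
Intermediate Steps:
$Q{\left(K \right)} = -4 + K$
$Y{\left(q \right)} = - \frac{5}{3} - \frac{q^{2}}{3}$ ($Y{\left(q \right)} = - \frac{q q + 5}{3} = - \frac{q^{2} + 5}{3} = - \frac{5 + q^{2}}{3} = - \frac{5}{3} - \frac{q^{2}}{3}$)
$x = \frac{7}{3}$ ($x = -3 + \frac{-4 + 6^{2}}{6} = -3 + \frac{-4 + 36}{6} = -3 + \frac{1}{6} \cdot 32 = -3 + \frac{16}{3} = \frac{7}{3} \approx 2.3333$)
$\frac{\left(-1 + 5\right) - 5}{20} \left(\left(7 + Y{\left(6 \right)}\right) + x\right) = \frac{\left(-1 + 5\right) - 5}{20} \left(\left(7 - \left(\frac{5}{3} + \frac{6^{2}}{3}\right)\right) + \frac{7}{3}\right) = \frac{4 - 5}{20} \left(\left(7 - \frac{41}{3}\right) + \frac{7}{3}\right) = \frac{1}{20} \left(-1\right) \left(\left(7 - \frac{41}{3}\right) + \frac{7}{3}\right) = - \frac{\left(7 - \frac{41}{3}\right) + \frac{7}{3}}{20} = - \frac{- \frac{20}{3} + \frac{7}{3}}{20} = \left(- \frac{1}{20}\right) \left(- \frac{13}{3}\right) = \frac{13}{60}$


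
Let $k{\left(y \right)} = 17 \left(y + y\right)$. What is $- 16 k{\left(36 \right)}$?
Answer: $-19584$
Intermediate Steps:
$k{\left(y \right)} = 34 y$ ($k{\left(y \right)} = 17 \cdot 2 y = 34 y$)
$- 16 k{\left(36 \right)} = - 16 \cdot 34 \cdot 36 = \left(-16\right) 1224 = -19584$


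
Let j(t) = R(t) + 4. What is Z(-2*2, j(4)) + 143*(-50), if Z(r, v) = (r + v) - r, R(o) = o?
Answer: -7142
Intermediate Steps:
j(t) = 4 + t (j(t) = t + 4 = 4 + t)
Z(r, v) = v
Z(-2*2, j(4)) + 143*(-50) = (4 + 4) + 143*(-50) = 8 - 7150 = -7142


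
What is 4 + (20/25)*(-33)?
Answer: -112/5 ≈ -22.400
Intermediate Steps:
4 + (20/25)*(-33) = 4 + (20*(1/25))*(-33) = 4 + (⅘)*(-33) = 4 - 132/5 = -112/5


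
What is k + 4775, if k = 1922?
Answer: 6697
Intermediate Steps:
k + 4775 = 1922 + 4775 = 6697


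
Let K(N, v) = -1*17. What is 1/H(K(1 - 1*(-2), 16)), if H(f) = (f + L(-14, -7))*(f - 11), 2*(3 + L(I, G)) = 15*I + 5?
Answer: 1/3430 ≈ 0.00029154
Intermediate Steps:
K(N, v) = -17
L(I, G) = -½ + 15*I/2 (L(I, G) = -3 + (15*I + 5)/2 = -3 + (5 + 15*I)/2 = -3 + (5/2 + 15*I/2) = -½ + 15*I/2)
H(f) = (-11 + f)*(-211/2 + f) (H(f) = (f + (-½ + (15/2)*(-14)))*(f - 11) = (f + (-½ - 105))*(-11 + f) = (f - 211/2)*(-11 + f) = (-211/2 + f)*(-11 + f) = (-11 + f)*(-211/2 + f))
1/H(K(1 - 1*(-2), 16)) = 1/(2321/2 + (-17)² - 233/2*(-17)) = 1/(2321/2 + 289 + 3961/2) = 1/3430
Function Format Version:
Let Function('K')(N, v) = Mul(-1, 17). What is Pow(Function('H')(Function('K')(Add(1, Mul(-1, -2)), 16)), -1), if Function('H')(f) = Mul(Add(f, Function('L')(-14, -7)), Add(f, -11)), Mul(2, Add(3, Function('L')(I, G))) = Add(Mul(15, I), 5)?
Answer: Rational(1, 3430) ≈ 0.00029154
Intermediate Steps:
Function('K')(N, v) = -17
Function('L')(I, G) = Add(Rational(-1, 2), Mul(Rational(15, 2), I)) (Function('L')(I, G) = Add(-3, Mul(Rational(1, 2), Add(Mul(15, I), 5))) = Add(-3, Mul(Rational(1, 2), Add(5, Mul(15, I)))) = Add(-3, Add(Rational(5, 2), Mul(Rational(15, 2), I))) = Add(Rational(-1, 2), Mul(Rational(15, 2), I)))
Function('H')(f) = Mul(Add(-11, f), Add(Rational(-211, 2), f)) (Function('H')(f) = Mul(Add(f, Add(Rational(-1, 2), Mul(Rational(15, 2), -14))), Add(f, -11)) = Mul(Add(f, Add(Rational(-1, 2), -105)), Add(-11, f)) = Mul(Add(f, Rational(-211, 2)), Add(-11, f)) = Mul(Add(Rational(-211, 2), f), Add(-11, f)) = Mul(Add(-11, f), Add(Rational(-211, 2), f)))
Pow(Function('H')(Function('K')(Add(1, Mul(-1, -2)), 16)), -1) = Pow(Add(Rational(2321, 2), Pow(-17, 2), Mul(Rational(-233, 2), -17)), -1) = Pow(Add(Rational(2321, 2), 289, Rational(3961, 2)), -1) = Pow(3430, -1) = Rational(1, 3430)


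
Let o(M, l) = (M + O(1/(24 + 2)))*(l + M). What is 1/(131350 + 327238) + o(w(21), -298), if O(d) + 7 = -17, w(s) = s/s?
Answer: 3132614629/458588 ≈ 6831.0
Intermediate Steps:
w(s) = 1
O(d) = -24 (O(d) = -7 - 17 = -24)
o(M, l) = (-24 + M)*(M + l) (o(M, l) = (M - 24)*(l + M) = (-24 + M)*(M + l))
1/(131350 + 327238) + o(w(21), -298) = 1/(131350 + 327238) + (1² - 24*1 - 24*(-298) + 1*(-298)) = 1/458588 + (1 - 24 + 7152 - 298) = 1/458588 + 6831 = 3132614629/458588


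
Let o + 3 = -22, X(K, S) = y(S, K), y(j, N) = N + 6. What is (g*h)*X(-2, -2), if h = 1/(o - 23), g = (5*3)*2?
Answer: -5/2 ≈ -2.5000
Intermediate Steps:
y(j, N) = 6 + N
X(K, S) = 6 + K
g = 30 (g = 15*2 = 30)
o = -25 (o = -3 - 22 = -25)
h = -1/48 (h = 1/(-25 - 23) = 1/(-48) = -1/48 ≈ -0.020833)
(g*h)*X(-2, -2) = (30*(-1/48))*(6 - 2) = -5/8*4 = -5/2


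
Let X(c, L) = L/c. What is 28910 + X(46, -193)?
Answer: 1329667/46 ≈ 28906.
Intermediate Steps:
28910 + X(46, -193) = 28910 - 193/46 = 1329667/46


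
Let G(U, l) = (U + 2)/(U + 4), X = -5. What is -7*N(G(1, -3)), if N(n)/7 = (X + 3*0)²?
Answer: -1225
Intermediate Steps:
G(U, l) = (2 + U)/(4 + U)
N(n) = 175 (N(n) = 7*(-5 + 3*0)² = 7*(-5 + 0)² = 7*(-5)² = 7*25 = 175)
-7*N(G(1, -3)) = -7*175 = -1225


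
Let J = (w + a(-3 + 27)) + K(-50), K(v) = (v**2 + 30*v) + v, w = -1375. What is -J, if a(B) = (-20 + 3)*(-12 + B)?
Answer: 629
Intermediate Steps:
a(B) = 204 - 17*B (a(B) = -17*(-12 + B) = 204 - 17*B)
K(v) = v**2 + 31*v
J = -629 (J = (-1375 + (204 - 17*(-3 + 27))) - 50*(31 - 50) = (-1375 + (204 - 17*24)) - 50*(-19) = (-1375 + (204 - 408)) + 950 = (-1375 - 204) + 950 = -1579 + 950 = -629)
-J = -1*(-629) = 629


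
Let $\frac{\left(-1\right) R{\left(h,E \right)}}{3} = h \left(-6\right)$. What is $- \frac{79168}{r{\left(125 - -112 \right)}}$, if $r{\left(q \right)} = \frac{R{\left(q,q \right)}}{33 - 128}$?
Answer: $\frac{3760480}{2133} \approx 1763.0$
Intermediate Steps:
$R{\left(h,E \right)} = 18 h$ ($R{\left(h,E \right)} = - 3 h \left(-6\right) = - 3 \left(- 6 h\right) = 18 h$)
$r{\left(q \right)} = - \frac{18 q}{95}$ ($r{\left(q \right)} = \frac{18 q}{33 - 128} = \frac{18 q}{-95} = 18 q \left(- \frac{1}{95}\right) = - \frac{18 q}{95}$)
$- \frac{79168}{r{\left(125 - -112 \right)}} = - \frac{79168}{\left(- \frac{18}{95}\right) \left(125 - -112\right)} = - \frac{79168}{\left(- \frac{18}{95}\right) \left(125 + 112\right)} = - \frac{79168}{\left(- \frac{18}{95}\right) 237} = - \frac{79168}{- \frac{4266}{95}} = \left(-79168\right) \left(- \frac{95}{4266}\right) = \frac{3760480}{2133}$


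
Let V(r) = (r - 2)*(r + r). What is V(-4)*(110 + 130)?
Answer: 11520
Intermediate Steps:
V(r) = 2*r*(-2 + r) (V(r) = (-2 + r)*(2*r) = 2*r*(-2 + r))
V(-4)*(110 + 130) = (2*(-4)*(-2 - 4))*(110 + 130) = (2*(-4)*(-6))*240 = 48*240 = 11520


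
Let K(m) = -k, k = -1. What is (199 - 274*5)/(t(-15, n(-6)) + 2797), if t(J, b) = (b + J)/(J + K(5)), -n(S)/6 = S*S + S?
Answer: -16394/39353 ≈ -0.41659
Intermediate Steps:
K(m) = 1 (K(m) = -1*(-1) = 1)
n(S) = -6*S - 6*S² (n(S) = -6*(S*S + S) = -6*(S² + S) = -6*(S + S²) = -6*S - 6*S²)
t(J, b) = (J + b)/(1 + J) (t(J, b) = (b + J)/(J + 1) = (J + b)/(1 + J))
(199 - 274*5)/(t(-15, n(-6)) + 2797) = (199 - 274*5)/((-15 - 6*(-6)*(1 - 6))/(1 - 15) + 2797) = (199 - 1370)/((-15 - 6*(-6)*(-5))/(-14) + 2797) = -1171/(-(-15 - 180)/14 + 2797) = -1171/(-1/14*(-195) + 2797) = -1171/(195/14 + 2797) = -1171/39353/14 = -1171*14/39353 = -16394/39353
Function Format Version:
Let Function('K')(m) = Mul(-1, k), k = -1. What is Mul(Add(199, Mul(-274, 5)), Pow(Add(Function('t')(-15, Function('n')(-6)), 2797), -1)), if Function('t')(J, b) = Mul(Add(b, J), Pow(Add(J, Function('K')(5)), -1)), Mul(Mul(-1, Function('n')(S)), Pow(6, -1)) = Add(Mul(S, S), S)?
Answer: Rational(-16394, 39353) ≈ -0.41659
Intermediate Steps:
Function('K')(m) = 1 (Function('K')(m) = Mul(-1, -1) = 1)
Function('n')(S) = Add(Mul(-6, S), Mul(-6, Pow(S, 2))) (Function('n')(S) = Mul(-6, Add(Mul(S, S), S)) = Mul(-6, Add(Pow(S, 2), S)) = Mul(-6, Add(S, Pow(S, 2))) = Add(Mul(-6, S), Mul(-6, Pow(S, 2))))
Function('t')(J, b) = Mul(Pow(Add(1, J), -1), Add(J, b)) (Function('t')(J, b) = Mul(Add(b, J), Pow(Add(J, 1), -1)) = Mul(Add(J, b), Pow(Add(1, J), -1)) = Mul(Pow(Add(1, J), -1), Add(J, b)))
Mul(Add(199, Mul(-274, 5)), Pow(Add(Function('t')(-15, Function('n')(-6)), 2797), -1)) = Mul(Add(199, Mul(-274, 5)), Pow(Add(Mul(Pow(Add(1, -15), -1), Add(-15, Mul(-6, -6, Add(1, -6)))), 2797), -1)) = Mul(Add(199, -1370), Pow(Add(Mul(Pow(-14, -1), Add(-15, Mul(-6, -6, -5))), 2797), -1)) = Mul(-1171, Pow(Add(Mul(Rational(-1, 14), Add(-15, -180)), 2797), -1)) = Mul(-1171, Pow(Add(Mul(Rational(-1, 14), -195), 2797), -1)) = Mul(-1171, Pow(Add(Rational(195, 14), 2797), -1)) = Mul(-1171, Pow(Rational(39353, 14), -1)) = Mul(-1171, Rational(14, 39353)) = Rational(-16394, 39353)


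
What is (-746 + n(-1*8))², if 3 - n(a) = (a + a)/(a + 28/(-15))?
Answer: 759057601/1369 ≈ 5.5446e+5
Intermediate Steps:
n(a) = 3 - 2*a/(-28/15 + a) (n(a) = 3 - (a + a)/(a + 28/(-15)) = 3 - 2*a/(a + 28*(-1/15)) = 3 - 2*a/(a - 28/15) = 3 - 2*a/(-28/15 + a))
(-746 + n(-1*8))² = (-746 + 3*(-28 + 5*(-1*8))/(-28 + 15*(-1*8)))² = (-746 + 3*(-28 + 5*(-8))/(-28 + 15*(-8)))² = (-746 + 3*(-28 - 40)/(-28 - 120))² = (-746 + 3*(-68)/(-148))² = (-746 + 3*(-1/148)*(-68))² = (-746 + 51/37)² = (-27551/37)² = 759057601/1369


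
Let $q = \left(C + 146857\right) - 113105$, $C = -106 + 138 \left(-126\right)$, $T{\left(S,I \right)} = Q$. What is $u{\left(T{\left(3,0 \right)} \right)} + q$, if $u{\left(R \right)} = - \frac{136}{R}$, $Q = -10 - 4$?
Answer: $\frac{113874}{7} \approx 16268.0$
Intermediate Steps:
$Q = -14$ ($Q = -10 - 4 = -14$)
$T{\left(S,I \right)} = -14$
$C = -17494$ ($C = -106 - 17388 = -17494$)
$q = 16258$ ($q = \left(-17494 + 146857\right) - 113105 = 129363 - 113105 = 16258$)
$u{\left(T{\left(3,0 \right)} \right)} + q = - \frac{136}{-14} + 16258 = \left(-136\right) \left(- \frac{1}{14}\right) + 16258 = \frac{68}{7} + 16258 = \frac{113874}{7}$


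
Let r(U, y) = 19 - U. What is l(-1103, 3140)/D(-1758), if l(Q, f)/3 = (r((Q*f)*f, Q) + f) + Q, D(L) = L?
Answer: -5437570428/293 ≈ -1.8558e+7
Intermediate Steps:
l(Q, f) = 57 + 3*Q + 3*f - 3*Q*f² (l(Q, f) = 3*(((19 - Q*f*f) + f) + Q) = 3*(((19 - Q*f²) + f) + Q) = 3*((19 + f - Q*f²) + Q) = 3*(19 + Q + f - Q*f²) = 57 + 3*Q + 3*f - 3*Q*f²)
l(-1103, 3140)/D(-1758) = (57 + 3*(-1103) + 3*3140 - 3*(-1103)*3140²)/(-1758) = (57 - 3309 + 9420 - 3*(-1103)*9859600)*(-1/1758) = (57 - 3309 + 9420 + 32625416400)*(-1/1758) = 32625422568*(-1/1758) = -5437570428/293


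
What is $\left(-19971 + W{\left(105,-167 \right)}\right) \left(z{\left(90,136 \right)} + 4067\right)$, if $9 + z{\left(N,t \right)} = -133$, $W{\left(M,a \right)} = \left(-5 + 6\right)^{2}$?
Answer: $-78382250$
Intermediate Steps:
$W{\left(M,a \right)} = 1$ ($W{\left(M,a \right)} = 1^{2} = 1$)
$z{\left(N,t \right)} = -142$ ($z{\left(N,t \right)} = -9 - 133 = -142$)
$\left(-19971 + W{\left(105,-167 \right)}\right) \left(z{\left(90,136 \right)} + 4067\right) = \left(-19971 + 1\right) \left(-142 + 4067\right) = \left(-19970\right) 3925 = -78382250$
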